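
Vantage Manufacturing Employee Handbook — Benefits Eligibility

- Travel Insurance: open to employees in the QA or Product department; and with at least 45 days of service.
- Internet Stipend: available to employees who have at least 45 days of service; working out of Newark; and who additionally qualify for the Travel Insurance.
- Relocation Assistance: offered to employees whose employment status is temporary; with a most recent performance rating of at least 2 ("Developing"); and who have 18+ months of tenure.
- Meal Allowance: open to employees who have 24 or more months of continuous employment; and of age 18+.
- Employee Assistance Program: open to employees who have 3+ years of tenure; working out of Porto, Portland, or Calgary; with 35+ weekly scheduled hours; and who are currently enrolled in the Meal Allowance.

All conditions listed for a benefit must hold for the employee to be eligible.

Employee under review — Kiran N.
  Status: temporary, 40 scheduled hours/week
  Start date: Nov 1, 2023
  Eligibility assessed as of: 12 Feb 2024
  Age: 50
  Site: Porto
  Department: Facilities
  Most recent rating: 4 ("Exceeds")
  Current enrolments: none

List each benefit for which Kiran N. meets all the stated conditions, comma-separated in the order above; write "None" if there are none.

Service from Nov 1, 2023 to 12 Feb 2024: 103 days.
Travel Insurance — dept Facilities ✗ → not eligible.
Internet Stipend — service 103 days ≥ 45 days ✓; site Porto ✗ (not Newark) → not eligible.
Relocation Assistance — status temporary ✓; rating 4 ≥ 2 ✓; service 103 days < 18 months (≈540 days) ✗ → not eligible.
Meal Allowance — service 103 days < 24 months (≈720 days) ✗ → not eligible.
Employee Assistance Program — service 103 days < 3 years (≈1095 days) ✗ → not eligible.

None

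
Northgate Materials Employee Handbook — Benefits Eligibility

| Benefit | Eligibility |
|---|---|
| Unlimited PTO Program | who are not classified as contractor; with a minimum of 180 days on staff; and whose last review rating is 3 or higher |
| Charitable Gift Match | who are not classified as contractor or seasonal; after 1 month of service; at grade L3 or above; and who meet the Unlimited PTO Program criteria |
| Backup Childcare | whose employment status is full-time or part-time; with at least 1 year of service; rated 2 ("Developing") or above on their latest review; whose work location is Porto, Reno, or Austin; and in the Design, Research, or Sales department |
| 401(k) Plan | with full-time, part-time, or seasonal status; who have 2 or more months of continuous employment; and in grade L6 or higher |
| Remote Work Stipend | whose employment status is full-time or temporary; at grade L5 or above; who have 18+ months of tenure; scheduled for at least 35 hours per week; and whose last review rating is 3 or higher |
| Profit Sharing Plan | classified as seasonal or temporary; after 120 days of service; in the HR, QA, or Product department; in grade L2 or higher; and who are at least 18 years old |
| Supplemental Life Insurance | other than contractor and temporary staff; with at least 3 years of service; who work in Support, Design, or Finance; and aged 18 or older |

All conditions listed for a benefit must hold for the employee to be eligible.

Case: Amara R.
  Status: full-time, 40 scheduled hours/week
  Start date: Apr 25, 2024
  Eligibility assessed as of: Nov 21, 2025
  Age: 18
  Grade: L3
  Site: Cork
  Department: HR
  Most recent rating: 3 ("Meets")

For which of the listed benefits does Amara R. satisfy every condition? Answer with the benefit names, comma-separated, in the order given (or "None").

Unlimited PTO Program, Charitable Gift Match

Service from Apr 25, 2024 to Nov 21, 2025: 575 days.
Unlimited PTO Program — status full-time ✓ (not excluded); service 575 days ≥ 180 days ✓; rating 3 ≥ 3 ✓ → eligible.
Charitable Gift Match — status full-time ✓ (not excluded); service 575 days ≥ 1 month (≈30 days) ✓; grade L3 ≥ L3 ✓; eligible for Unlimited PTO Program ✓ → eligible.
Backup Childcare — status full-time ✓; service 575 days ≥ 1 year (≈365 days) ✓; rating 3 ≥ 2 ✓; site Cork ✗ (not Porto, Reno, or Austin) → not eligible.
401(k) Plan — status full-time ✓; service 575 days ≥ 2 months (≈60 days) ✓; grade L3 < L6 ✗ → not eligible.
Remote Work Stipend — status full-time ✓; grade L3 < L5 ✗ → not eligible.
Profit Sharing Plan — status full-time ✗ (requires seasonal or temporary) → not eligible.
Supplemental Life Insurance — status full-time ✓ (not excluded); service 575 days < 3 years (≈1095 days) ✗ → not eligible.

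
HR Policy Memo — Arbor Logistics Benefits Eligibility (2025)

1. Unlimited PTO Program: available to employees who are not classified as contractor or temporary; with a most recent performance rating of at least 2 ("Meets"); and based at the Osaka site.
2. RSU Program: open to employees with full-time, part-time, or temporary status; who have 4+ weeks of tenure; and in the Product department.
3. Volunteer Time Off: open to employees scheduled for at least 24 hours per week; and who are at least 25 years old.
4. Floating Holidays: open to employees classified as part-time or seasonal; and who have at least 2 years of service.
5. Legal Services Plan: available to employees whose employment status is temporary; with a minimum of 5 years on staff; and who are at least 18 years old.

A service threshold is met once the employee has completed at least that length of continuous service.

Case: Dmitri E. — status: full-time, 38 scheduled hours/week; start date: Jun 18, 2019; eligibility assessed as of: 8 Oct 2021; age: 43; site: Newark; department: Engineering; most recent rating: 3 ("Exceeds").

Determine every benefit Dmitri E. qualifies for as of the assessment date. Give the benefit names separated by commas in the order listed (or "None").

Service from Jun 18, 2019 to 8 Oct 2021: 843 days.
Unlimited PTO Program — status full-time ✓ (not excluded); rating 3 ≥ 2 ✓; site Newark ✗ (not Osaka) → not eligible.
RSU Program — status full-time ✓; service 843 days ≥ 4 weeks (≈28 days) ✓; dept Engineering ✗ → not eligible.
Volunteer Time Off — 38 hrs/wk ≥ 24 ✓; age 43 ≥ 25 ✓ → eligible.
Floating Holidays — status full-time ✗ (requires part-time or seasonal) → not eligible.
Legal Services Plan — status full-time ✗ (requires temporary) → not eligible.

Volunteer Time Off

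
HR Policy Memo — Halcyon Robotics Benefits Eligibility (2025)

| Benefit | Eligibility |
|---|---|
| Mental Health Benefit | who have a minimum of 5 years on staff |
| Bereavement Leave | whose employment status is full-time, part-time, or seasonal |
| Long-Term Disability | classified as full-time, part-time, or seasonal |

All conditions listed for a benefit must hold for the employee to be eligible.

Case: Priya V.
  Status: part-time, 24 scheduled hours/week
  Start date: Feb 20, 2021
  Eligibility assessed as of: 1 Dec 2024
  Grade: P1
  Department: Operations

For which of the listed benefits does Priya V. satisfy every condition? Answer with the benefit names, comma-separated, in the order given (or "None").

Bereavement Leave, Long-Term Disability

Service from Feb 20, 2021 to 1 Dec 2024: 1380 days.
Mental Health Benefit — service 1380 days < 5 years (≈1825 days) ✗ → not eligible.
Bereavement Leave — status part-time ✓ → eligible.
Long-Term Disability — status part-time ✓ → eligible.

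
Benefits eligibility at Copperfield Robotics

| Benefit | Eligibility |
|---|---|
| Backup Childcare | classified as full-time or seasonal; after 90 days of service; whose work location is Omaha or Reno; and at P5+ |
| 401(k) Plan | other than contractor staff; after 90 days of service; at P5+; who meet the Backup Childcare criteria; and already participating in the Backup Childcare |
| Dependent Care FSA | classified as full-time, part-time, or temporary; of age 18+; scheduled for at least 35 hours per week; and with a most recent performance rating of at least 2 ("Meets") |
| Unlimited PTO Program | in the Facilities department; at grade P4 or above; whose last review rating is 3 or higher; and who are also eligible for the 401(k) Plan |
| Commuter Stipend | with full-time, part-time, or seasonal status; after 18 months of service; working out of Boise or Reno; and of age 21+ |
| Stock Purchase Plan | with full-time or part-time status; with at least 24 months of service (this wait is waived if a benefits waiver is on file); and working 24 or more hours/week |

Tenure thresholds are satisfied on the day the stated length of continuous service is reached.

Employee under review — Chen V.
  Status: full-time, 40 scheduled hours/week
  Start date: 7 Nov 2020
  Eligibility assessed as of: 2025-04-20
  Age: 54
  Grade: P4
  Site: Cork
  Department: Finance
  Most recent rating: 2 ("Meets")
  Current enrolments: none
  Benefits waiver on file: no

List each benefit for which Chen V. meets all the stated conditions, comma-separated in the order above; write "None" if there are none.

Dependent Care FSA, Stock Purchase Plan

Service from 7 Nov 2020 to 2025-04-20: 1625 days.
Backup Childcare — status full-time ✓; service 1625 days ≥ 90 days ✓; site Cork ✗ (not Omaha or Reno) → not eligible.
401(k) Plan — status full-time ✓ (not excluded); service 1625 days ≥ 90 days ✓; grade P4 < P5 ✗ → not eligible.
Dependent Care FSA — status full-time ✓; age 54 ≥ 18 ✓; 40 hrs/wk ≥ 35 ✓; rating 2 ≥ 2 ✓ → eligible.
Unlimited PTO Program — dept Finance ✗ → not eligible.
Commuter Stipend — status full-time ✓; service 1625 days ≥ 18 months (≈540 days) ✓; site Cork ✗ (not Boise or Reno) → not eligible.
Stock Purchase Plan — status full-time ✓; no waiver, service 1625 days ≥ 24 months (≈720 days) ✓; 40 hrs/wk ≥ 24 ✓ → eligible.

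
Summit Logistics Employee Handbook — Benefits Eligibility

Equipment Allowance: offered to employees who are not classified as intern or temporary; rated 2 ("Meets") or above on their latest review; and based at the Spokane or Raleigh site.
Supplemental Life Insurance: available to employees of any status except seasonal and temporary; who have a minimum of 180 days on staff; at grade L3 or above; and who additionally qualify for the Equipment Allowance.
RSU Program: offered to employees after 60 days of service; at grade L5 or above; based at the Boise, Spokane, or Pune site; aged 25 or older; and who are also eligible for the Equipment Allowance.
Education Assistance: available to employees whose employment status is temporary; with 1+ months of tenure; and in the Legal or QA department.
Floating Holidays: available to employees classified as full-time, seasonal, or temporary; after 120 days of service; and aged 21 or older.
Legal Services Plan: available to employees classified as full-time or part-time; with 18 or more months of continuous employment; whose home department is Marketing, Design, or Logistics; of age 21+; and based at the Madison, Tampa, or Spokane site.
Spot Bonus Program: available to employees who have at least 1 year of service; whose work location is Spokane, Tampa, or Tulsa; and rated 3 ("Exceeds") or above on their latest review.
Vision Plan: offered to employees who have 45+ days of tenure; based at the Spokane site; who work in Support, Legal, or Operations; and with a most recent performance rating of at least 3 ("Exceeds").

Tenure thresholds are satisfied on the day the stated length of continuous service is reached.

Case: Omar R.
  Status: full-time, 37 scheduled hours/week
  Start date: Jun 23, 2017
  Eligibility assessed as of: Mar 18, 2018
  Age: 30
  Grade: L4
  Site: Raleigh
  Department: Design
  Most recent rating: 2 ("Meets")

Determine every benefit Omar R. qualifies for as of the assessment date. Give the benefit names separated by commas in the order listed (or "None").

Equipment Allowance, Supplemental Life Insurance, Floating Holidays

Service from Jun 23, 2017 to Mar 18, 2018: 268 days.
Equipment Allowance — status full-time ✓ (not excluded); rating 2 ≥ 2 ✓; site Raleigh ✓ → eligible.
Supplemental Life Insurance — status full-time ✓ (not excluded); service 268 days ≥ 180 days ✓; grade L4 ≥ L3 ✓; eligible for Equipment Allowance ✓ → eligible.
RSU Program — service 268 days ≥ 60 days ✓; grade L4 < L5 ✗ → not eligible.
Education Assistance — status full-time ✗ (requires temporary) → not eligible.
Floating Holidays — status full-time ✓; service 268 days ≥ 120 days ✓; age 30 ≥ 21 ✓ → eligible.
Legal Services Plan — status full-time ✓; service 268 days < 18 months (≈540 days) ✗ → not eligible.
Spot Bonus Program — service 268 days < 1 year (≈365 days) ✗ → not eligible.
Vision Plan — service 268 days ≥ 45 days ✓; site Raleigh ✗ (not Spokane) → not eligible.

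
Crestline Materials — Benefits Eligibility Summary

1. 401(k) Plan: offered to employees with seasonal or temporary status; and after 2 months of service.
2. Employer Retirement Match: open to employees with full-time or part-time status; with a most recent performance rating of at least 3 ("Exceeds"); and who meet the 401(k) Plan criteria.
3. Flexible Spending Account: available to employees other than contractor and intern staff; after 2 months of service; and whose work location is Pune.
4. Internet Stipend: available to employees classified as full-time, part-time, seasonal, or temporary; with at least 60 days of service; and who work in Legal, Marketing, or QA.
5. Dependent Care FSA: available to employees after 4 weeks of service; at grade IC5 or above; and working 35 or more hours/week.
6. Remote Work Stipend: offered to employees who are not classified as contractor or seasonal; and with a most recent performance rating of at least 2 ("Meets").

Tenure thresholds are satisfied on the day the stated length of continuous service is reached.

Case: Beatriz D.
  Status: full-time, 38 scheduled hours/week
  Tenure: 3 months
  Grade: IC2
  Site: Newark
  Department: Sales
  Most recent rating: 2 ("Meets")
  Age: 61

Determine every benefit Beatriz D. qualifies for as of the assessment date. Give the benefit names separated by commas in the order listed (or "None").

401(k) Plan — status full-time ✗ (requires seasonal or temporary) → not eligible.
Employer Retirement Match — status full-time ✓; rating 2 < 3 ✗ → not eligible.
Flexible Spending Account — status full-time ✓ (not excluded); service 3 months ≥ 2 months ✓; site Newark ✗ (not Pune) → not eligible.
Internet Stipend — status full-time ✓; service 3 months ≥ 60 days ✓; dept Sales ✗ → not eligible.
Dependent Care FSA — service 3 months ≥ 4 weeks (≈28 days) ✓; grade IC2 < IC5 ✗ → not eligible.
Remote Work Stipend — status full-time ✓ (not excluded); rating 2 ≥ 2 ✓ → eligible.

Remote Work Stipend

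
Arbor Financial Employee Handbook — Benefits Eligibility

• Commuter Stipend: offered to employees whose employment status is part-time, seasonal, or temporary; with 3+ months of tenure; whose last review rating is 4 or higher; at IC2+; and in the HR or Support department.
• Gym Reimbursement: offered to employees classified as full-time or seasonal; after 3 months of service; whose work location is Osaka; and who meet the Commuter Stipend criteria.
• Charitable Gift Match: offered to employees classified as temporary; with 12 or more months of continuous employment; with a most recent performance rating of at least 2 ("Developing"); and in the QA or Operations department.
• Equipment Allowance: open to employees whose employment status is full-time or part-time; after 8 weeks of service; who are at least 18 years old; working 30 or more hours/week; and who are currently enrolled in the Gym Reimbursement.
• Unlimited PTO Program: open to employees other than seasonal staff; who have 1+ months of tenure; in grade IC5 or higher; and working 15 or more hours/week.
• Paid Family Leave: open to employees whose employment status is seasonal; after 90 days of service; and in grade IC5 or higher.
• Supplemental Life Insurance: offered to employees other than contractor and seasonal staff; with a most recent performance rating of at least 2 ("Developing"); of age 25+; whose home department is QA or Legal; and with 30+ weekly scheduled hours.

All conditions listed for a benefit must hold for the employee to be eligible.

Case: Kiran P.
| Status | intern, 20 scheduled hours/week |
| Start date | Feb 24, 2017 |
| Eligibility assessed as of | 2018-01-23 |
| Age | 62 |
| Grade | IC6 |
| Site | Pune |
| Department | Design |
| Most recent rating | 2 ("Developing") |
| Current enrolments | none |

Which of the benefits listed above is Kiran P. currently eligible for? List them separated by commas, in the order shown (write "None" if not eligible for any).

Unlimited PTO Program

Service from Feb 24, 2017 to 2018-01-23: 333 days.
Commuter Stipend — status intern ✗ (requires part-time, seasonal, or temporary) → not eligible.
Gym Reimbursement — status intern ✗ (requires full-time or seasonal) → not eligible.
Charitable Gift Match — status intern ✗ (requires temporary) → not eligible.
Equipment Allowance — status intern ✗ (requires full-time or part-time) → not eligible.
Unlimited PTO Program — status intern ✓ (not excluded); service 333 days ≥ 1 month (≈30 days) ✓; grade IC6 ≥ IC5 ✓; 20 hrs/wk ≥ 15 ✓ → eligible.
Paid Family Leave — status intern ✗ (requires seasonal) → not eligible.
Supplemental Life Insurance — status intern ✓ (not excluded); rating 2 ≥ 2 ✓; age 62 ≥ 25 ✓; dept Design ✗ → not eligible.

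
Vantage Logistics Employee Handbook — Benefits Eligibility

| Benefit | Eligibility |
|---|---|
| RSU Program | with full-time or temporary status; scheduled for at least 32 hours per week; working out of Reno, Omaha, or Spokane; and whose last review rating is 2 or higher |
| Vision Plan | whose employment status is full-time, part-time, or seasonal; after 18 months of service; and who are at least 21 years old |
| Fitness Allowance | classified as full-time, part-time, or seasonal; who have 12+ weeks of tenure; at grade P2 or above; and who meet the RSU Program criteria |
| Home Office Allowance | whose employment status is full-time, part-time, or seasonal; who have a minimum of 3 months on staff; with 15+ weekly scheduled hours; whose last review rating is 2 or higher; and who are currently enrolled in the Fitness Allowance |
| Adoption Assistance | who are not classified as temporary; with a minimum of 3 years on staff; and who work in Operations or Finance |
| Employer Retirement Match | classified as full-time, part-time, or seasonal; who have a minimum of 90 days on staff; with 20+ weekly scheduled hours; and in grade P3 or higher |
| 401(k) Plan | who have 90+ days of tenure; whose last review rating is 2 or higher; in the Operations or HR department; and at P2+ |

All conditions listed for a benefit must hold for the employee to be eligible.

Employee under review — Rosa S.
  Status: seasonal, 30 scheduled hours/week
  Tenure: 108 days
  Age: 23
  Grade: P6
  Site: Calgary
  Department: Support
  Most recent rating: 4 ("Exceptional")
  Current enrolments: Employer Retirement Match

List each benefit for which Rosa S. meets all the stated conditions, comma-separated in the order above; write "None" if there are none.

Employer Retirement Match

RSU Program — status seasonal ✗ (requires full-time or temporary) → not eligible.
Vision Plan — status seasonal ✓; service 108 days < 18 months (≈540 days) ✗ → not eligible.
Fitness Allowance — status seasonal ✓; service 108 days ≥ 12 weeks (≈84 days) ✓; grade P6 ≥ P2 ✓; not eligible for RSU Program ✗ → not eligible.
Home Office Allowance — status seasonal ✓; service 108 days ≥ 3 months (≈90 days) ✓; 30 hrs/wk ≥ 15 ✓; rating 4 ≥ 2 ✓; not enrolled in Fitness Allowance ✗ → not eligible.
Adoption Assistance — status seasonal ✓ (not excluded); service 108 days < 3 years (≈1095 days) ✗ → not eligible.
Employer Retirement Match — status seasonal ✓; service 108 days ≥ 90 days ✓; 30 hrs/wk ≥ 20 ✓; grade P6 ≥ P3 ✓ → eligible.
401(k) Plan — service 108 days ≥ 90 days ✓; rating 4 ≥ 2 ✓; dept Support ✗ → not eligible.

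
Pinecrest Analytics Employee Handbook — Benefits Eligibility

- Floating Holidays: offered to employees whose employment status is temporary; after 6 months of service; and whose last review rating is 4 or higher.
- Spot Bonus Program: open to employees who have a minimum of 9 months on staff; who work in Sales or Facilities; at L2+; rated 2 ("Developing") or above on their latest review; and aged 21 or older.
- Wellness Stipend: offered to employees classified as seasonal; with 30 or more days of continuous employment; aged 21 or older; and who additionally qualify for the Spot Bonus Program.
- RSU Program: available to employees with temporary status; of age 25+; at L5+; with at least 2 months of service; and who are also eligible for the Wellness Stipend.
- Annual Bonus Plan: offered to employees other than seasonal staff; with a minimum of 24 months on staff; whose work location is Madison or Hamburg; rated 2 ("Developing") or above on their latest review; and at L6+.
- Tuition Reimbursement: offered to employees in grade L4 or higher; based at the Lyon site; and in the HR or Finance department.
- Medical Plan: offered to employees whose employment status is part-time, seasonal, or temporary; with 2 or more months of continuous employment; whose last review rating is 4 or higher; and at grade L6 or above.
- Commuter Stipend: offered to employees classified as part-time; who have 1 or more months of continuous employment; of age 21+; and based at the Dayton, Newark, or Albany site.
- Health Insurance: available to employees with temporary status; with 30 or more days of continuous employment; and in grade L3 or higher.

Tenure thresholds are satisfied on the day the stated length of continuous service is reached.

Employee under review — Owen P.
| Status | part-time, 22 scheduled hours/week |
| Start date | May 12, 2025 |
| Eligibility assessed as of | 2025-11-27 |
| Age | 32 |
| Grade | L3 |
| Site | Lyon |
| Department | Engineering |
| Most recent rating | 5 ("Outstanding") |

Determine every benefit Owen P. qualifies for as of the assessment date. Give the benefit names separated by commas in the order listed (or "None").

Service from May 12, 2025 to 2025-11-27: 199 days.
Floating Holidays — status part-time ✗ (requires temporary) → not eligible.
Spot Bonus Program — service 199 days < 9 months (≈270 days) ✗ → not eligible.
Wellness Stipend — status part-time ✗ (requires seasonal) → not eligible.
RSU Program — status part-time ✗ (requires temporary) → not eligible.
Annual Bonus Plan — status part-time ✓ (not excluded); service 199 days < 24 months (≈720 days) ✗ → not eligible.
Tuition Reimbursement — grade L3 < L4 ✗ → not eligible.
Medical Plan — status part-time ✓; service 199 days ≥ 2 months (≈60 days) ✓; rating 5 ≥ 4 ✓; grade L3 < L6 ✗ → not eligible.
Commuter Stipend — status part-time ✓; service 199 days ≥ 1 month (≈30 days) ✓; age 32 ≥ 21 ✓; site Lyon ✗ (not Dayton, Newark, or Albany) → not eligible.
Health Insurance — status part-time ✗ (requires temporary) → not eligible.

None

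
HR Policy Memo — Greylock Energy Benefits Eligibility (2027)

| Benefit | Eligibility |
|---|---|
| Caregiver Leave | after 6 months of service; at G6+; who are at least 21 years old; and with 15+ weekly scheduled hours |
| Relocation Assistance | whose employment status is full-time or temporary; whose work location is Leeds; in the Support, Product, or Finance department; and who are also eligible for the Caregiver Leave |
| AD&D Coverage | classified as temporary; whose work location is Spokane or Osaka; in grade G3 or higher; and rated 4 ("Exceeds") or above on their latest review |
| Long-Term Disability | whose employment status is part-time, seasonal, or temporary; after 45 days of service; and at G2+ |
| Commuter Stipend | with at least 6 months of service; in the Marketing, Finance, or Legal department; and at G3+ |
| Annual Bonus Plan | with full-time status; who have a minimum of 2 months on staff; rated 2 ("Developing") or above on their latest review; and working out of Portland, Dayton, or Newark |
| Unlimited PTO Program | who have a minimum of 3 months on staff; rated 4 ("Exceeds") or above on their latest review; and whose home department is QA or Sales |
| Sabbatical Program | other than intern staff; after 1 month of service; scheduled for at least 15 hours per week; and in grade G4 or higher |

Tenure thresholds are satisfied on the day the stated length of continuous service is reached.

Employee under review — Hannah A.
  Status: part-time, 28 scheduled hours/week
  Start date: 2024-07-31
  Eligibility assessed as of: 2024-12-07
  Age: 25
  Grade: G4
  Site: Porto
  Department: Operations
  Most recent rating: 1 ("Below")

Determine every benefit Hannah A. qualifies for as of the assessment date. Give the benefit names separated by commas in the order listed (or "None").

Service from 2024-07-31 to 2024-12-07: 129 days.
Caregiver Leave — service 129 days < 6 months (≈180 days) ✗ → not eligible.
Relocation Assistance — status part-time ✗ (requires full-time or temporary) → not eligible.
AD&D Coverage — status part-time ✗ (requires temporary) → not eligible.
Long-Term Disability — status part-time ✓; service 129 days ≥ 45 days ✓; grade G4 ≥ G2 ✓ → eligible.
Commuter Stipend — service 129 days < 6 months (≈180 days) ✗ → not eligible.
Annual Bonus Plan — status part-time ✗ (requires full-time) → not eligible.
Unlimited PTO Program — service 129 days ≥ 3 months (≈90 days) ✓; rating 1 < 4 ✗ → not eligible.
Sabbatical Program — status part-time ✓ (not excluded); service 129 days ≥ 1 month (≈30 days) ✓; 28 hrs/wk ≥ 15 ✓; grade G4 ≥ G4 ✓ → eligible.

Long-Term Disability, Sabbatical Program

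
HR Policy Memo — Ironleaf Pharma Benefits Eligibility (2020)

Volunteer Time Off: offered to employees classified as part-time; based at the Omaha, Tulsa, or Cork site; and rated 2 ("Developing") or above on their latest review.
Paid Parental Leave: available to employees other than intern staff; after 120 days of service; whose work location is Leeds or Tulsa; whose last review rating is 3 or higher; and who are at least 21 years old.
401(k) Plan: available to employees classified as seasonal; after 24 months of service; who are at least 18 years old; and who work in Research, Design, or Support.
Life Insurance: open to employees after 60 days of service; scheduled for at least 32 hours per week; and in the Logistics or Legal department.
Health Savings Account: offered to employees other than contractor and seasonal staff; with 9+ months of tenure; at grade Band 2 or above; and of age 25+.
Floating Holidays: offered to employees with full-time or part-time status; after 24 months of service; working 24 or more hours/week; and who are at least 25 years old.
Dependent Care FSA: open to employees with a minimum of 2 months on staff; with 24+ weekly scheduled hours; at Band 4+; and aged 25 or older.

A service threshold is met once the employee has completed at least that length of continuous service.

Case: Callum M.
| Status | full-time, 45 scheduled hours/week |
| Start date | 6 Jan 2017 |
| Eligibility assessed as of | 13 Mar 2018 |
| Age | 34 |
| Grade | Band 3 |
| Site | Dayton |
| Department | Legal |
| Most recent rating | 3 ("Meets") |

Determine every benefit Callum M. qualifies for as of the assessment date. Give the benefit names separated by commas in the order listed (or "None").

Life Insurance, Health Savings Account

Service from 6 Jan 2017 to 13 Mar 2018: 431 days.
Volunteer Time Off — status full-time ✗ (requires part-time) → not eligible.
Paid Parental Leave — status full-time ✓ (not excluded); service 431 days ≥ 120 days ✓; site Dayton ✗ (not Leeds or Tulsa) → not eligible.
401(k) Plan — status full-time ✗ (requires seasonal) → not eligible.
Life Insurance — service 431 days ≥ 60 days ✓; 45 hrs/wk ≥ 32 ✓; dept Legal ✓ → eligible.
Health Savings Account — status full-time ✓ (not excluded); service 431 days ≥ 9 months (≈270 days) ✓; grade Band 3 ≥ Band 2 ✓; age 34 ≥ 25 ✓ → eligible.
Floating Holidays — status full-time ✓; service 431 days < 24 months (≈720 days) ✗ → not eligible.
Dependent Care FSA — service 431 days ≥ 2 months (≈60 days) ✓; 45 hrs/wk ≥ 24 ✓; grade Band 3 < Band 4 ✗ → not eligible.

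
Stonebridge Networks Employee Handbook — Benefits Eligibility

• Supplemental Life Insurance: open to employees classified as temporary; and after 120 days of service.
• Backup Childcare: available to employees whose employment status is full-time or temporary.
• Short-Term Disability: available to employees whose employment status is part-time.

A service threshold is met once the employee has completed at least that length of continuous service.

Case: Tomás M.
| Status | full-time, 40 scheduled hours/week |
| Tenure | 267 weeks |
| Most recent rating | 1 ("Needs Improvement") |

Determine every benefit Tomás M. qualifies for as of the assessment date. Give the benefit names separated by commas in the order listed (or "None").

Supplemental Life Insurance — status full-time ✗ (requires temporary) → not eligible.
Backup Childcare — status full-time ✓ → eligible.
Short-Term Disability — status full-time ✗ (requires part-time) → not eligible.

Backup Childcare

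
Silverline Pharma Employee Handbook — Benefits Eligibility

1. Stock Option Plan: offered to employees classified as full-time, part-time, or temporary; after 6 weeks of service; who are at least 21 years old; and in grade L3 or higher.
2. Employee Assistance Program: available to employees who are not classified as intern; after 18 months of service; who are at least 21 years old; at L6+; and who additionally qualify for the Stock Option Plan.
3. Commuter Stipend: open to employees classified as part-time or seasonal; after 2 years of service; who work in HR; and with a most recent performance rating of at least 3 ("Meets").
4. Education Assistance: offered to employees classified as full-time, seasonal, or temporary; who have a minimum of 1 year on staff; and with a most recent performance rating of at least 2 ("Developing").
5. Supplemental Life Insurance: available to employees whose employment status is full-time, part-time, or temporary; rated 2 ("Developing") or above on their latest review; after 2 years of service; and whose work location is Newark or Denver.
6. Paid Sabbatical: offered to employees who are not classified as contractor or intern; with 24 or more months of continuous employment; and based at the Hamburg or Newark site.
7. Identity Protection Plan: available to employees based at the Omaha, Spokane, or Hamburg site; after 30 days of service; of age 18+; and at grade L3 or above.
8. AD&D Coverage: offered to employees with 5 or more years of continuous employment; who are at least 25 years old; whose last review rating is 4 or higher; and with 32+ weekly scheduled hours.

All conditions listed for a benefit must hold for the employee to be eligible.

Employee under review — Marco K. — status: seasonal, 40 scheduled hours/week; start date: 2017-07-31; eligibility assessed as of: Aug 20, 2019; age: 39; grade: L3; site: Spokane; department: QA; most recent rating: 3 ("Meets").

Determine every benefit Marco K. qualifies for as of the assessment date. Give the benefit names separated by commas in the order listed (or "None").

Education Assistance, Identity Protection Plan

Service from 2017-07-31 to Aug 20, 2019: 750 days.
Stock Option Plan — status seasonal ✗ (requires full-time, part-time, or temporary) → not eligible.
Employee Assistance Program — status seasonal ✓ (not excluded); service 750 days ≥ 18 months (≈540 days) ✓; age 39 ≥ 21 ✓; grade L3 < L6 ✗ → not eligible.
Commuter Stipend — status seasonal ✓; service 750 days ≥ 2 years (≈730 days) ✓; dept QA ✗ → not eligible.
Education Assistance — status seasonal ✓; service 750 days ≥ 1 year (≈365 days) ✓; rating 3 ≥ 2 ✓ → eligible.
Supplemental Life Insurance — status seasonal ✗ (requires full-time, part-time, or temporary) → not eligible.
Paid Sabbatical — status seasonal ✓ (not excluded); service 750 days ≥ 24 months (≈720 days) ✓; site Spokane ✗ (not Hamburg or Newark) → not eligible.
Identity Protection Plan — site Spokane ✓; service 750 days ≥ 30 days ✓; age 39 ≥ 18 ✓; grade L3 ≥ L3 ✓ → eligible.
AD&D Coverage — service 750 days < 5 years (≈1825 days) ✗ → not eligible.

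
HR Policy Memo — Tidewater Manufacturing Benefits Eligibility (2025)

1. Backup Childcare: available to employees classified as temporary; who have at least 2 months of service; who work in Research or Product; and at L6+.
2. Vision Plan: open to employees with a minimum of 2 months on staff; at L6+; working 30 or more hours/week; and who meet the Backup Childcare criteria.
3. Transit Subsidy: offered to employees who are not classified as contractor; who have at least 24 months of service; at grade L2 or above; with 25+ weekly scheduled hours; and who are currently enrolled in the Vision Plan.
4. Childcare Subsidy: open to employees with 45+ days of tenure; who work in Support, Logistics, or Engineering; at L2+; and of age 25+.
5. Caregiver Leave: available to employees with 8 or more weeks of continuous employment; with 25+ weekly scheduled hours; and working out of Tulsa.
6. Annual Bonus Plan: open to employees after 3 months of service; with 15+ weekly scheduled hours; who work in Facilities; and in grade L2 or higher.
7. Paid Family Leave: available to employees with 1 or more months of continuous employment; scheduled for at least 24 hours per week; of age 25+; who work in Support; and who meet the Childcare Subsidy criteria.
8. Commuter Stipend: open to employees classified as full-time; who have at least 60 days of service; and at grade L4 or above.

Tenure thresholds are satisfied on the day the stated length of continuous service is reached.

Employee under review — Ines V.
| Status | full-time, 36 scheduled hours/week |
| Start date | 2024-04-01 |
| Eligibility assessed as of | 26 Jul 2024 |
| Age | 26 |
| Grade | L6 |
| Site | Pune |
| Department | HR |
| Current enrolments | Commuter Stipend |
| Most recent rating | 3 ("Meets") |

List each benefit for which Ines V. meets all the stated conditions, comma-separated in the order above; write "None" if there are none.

Commuter Stipend

Service from 2024-04-01 to 26 Jul 2024: 116 days.
Backup Childcare — status full-time ✗ (requires temporary) → not eligible.
Vision Plan — service 116 days ≥ 2 months (≈60 days) ✓; grade L6 ≥ L6 ✓; 36 hrs/wk ≥ 30 ✓; not eligible for Backup Childcare ✗ → not eligible.
Transit Subsidy — status full-time ✓ (not excluded); service 116 days < 24 months (≈720 days) ✗ → not eligible.
Childcare Subsidy — service 116 days ≥ 45 days ✓; dept HR ✗ → not eligible.
Caregiver Leave — service 116 days ≥ 8 weeks (≈56 days) ✓; 36 hrs/wk ≥ 25 ✓; site Pune ✗ (not Tulsa) → not eligible.
Annual Bonus Plan — service 116 days ≥ 3 months (≈90 days) ✓; 36 hrs/wk ≥ 15 ✓; dept HR ✗ → not eligible.
Paid Family Leave — service 116 days ≥ 1 month (≈30 days) ✓; 36 hrs/wk ≥ 24 ✓; age 26 ≥ 25 ✓; dept HR ✗ → not eligible.
Commuter Stipend — status full-time ✓; service 116 days ≥ 60 days ✓; grade L6 ≥ L4 ✓ → eligible.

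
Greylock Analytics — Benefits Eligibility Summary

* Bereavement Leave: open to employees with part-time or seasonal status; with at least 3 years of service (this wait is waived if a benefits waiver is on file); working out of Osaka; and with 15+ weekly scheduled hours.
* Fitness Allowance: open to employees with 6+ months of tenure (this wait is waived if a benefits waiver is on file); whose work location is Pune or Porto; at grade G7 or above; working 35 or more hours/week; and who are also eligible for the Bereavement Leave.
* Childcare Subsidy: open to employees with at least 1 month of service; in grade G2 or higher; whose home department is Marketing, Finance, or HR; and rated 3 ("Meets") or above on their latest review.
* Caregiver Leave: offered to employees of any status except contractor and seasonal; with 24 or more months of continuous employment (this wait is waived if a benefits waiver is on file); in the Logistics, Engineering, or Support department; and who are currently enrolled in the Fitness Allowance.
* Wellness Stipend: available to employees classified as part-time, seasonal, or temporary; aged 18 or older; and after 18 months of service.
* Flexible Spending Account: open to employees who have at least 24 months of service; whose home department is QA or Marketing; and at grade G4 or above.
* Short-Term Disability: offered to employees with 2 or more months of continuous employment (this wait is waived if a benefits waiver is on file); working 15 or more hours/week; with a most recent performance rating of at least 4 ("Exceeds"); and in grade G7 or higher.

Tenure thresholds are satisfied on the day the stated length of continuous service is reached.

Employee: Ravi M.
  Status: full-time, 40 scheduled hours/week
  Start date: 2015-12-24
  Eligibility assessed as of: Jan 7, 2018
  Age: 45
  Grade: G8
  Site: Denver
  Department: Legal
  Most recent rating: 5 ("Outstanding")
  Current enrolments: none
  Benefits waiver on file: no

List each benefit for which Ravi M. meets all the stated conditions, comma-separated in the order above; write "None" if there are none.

Short-Term Disability

Service from 2015-12-24 to Jan 7, 2018: 745 days.
Bereavement Leave — status full-time ✗ (requires part-time or seasonal) → not eligible.
Fitness Allowance — no waiver, service 745 days ≥ 6 months (≈180 days) ✓; site Denver ✗ (not Pune or Porto) → not eligible.
Childcare Subsidy — service 745 days ≥ 1 month (≈30 days) ✓; grade G8 ≥ G2 ✓; dept Legal ✗ → not eligible.
Caregiver Leave — status full-time ✓ (not excluded); no waiver, service 745 days ≥ 24 months (≈720 days) ✓; dept Legal ✗ → not eligible.
Wellness Stipend — status full-time ✗ (requires part-time, seasonal, or temporary) → not eligible.
Flexible Spending Account — service 745 days ≥ 24 months (≈720 days) ✓; dept Legal ✗ → not eligible.
Short-Term Disability — no waiver, service 745 days ≥ 2 months (≈60 days) ✓; 40 hrs/wk ≥ 15 ✓; rating 5 ≥ 4 ✓; grade G8 ≥ G7 ✓ → eligible.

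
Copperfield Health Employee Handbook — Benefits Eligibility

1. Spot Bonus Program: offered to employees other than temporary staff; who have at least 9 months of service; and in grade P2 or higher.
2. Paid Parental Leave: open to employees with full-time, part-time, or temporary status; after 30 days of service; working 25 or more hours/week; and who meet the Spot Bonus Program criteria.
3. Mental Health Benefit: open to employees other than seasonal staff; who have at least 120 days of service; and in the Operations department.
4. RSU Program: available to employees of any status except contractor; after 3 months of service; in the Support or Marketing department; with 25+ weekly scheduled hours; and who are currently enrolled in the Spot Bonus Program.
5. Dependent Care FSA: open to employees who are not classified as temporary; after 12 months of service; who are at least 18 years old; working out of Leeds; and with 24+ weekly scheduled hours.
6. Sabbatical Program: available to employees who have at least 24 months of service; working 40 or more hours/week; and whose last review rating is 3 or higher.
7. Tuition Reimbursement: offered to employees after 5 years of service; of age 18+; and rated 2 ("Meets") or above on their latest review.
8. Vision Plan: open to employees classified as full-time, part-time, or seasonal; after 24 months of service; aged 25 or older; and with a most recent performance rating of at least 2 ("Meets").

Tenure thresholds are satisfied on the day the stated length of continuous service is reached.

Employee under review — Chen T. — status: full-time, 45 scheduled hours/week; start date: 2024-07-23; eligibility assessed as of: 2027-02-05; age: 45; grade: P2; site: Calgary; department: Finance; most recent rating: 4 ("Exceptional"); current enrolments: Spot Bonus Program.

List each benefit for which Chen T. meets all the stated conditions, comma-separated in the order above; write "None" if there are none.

Spot Bonus Program, Paid Parental Leave, Sabbatical Program, Vision Plan

Service from 2024-07-23 to 2027-02-05: 927 days.
Spot Bonus Program — status full-time ✓ (not excluded); service 927 days ≥ 9 months (≈270 days) ✓; grade P2 ≥ P2 ✓ → eligible.
Paid Parental Leave — status full-time ✓; service 927 days ≥ 30 days ✓; 45 hrs/wk ≥ 25 ✓; eligible for Spot Bonus Program ✓ → eligible.
Mental Health Benefit — status full-time ✓ (not excluded); service 927 days ≥ 120 days ✓; dept Finance ✗ → not eligible.
RSU Program — status full-time ✓ (not excluded); service 927 days ≥ 3 months (≈90 days) ✓; dept Finance ✗ → not eligible.
Dependent Care FSA — status full-time ✓ (not excluded); service 927 days ≥ 12 months (≈360 days) ✓; age 45 ≥ 18 ✓; site Calgary ✗ (not Leeds) → not eligible.
Sabbatical Program — service 927 days ≥ 24 months (≈720 days) ✓; 45 hrs/wk ≥ 40 ✓; rating 4 ≥ 3 ✓ → eligible.
Tuition Reimbursement — service 927 days < 5 years (≈1825 days) ✗ → not eligible.
Vision Plan — status full-time ✓; service 927 days ≥ 24 months (≈720 days) ✓; age 45 ≥ 25 ✓; rating 4 ≥ 2 ✓ → eligible.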